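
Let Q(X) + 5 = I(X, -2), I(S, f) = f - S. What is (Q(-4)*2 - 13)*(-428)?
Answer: 8132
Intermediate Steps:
Q(X) = -7 - X (Q(X) = -5 + (-2 - X) = -7 - X)
(Q(-4)*2 - 13)*(-428) = ((-7 - 1*(-4))*2 - 13)*(-428) = ((-7 + 4)*2 - 13)*(-428) = (-3*2 - 13)*(-428) = (-6 - 13)*(-428) = -19*(-428) = 8132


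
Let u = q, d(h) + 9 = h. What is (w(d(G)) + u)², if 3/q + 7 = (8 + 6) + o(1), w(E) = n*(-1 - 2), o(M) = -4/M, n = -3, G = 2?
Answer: 100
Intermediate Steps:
d(h) = -9 + h
w(E) = 9 (w(E) = -3*(-1 - 2) = -3*(-3) = 9)
q = 1 (q = 3/(-7 + ((8 + 6) - 4/1)) = 3/(-7 + (14 - 4*1)) = 3/(-7 + (14 - 4)) = 3/(-7 + 10) = 3/3 = 3*(⅓) = 1)
u = 1
(w(d(G)) + u)² = (9 + 1)² = 10² = 100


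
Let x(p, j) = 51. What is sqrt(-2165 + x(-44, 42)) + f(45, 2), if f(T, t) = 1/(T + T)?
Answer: 1/90 + I*sqrt(2114) ≈ 0.011111 + 45.978*I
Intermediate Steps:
f(T, t) = 1/(2*T)
sqrt(-2165 + x(-44, 42)) + f(45, 2) = sqrt(-2165 + 51) + (1/2)/45 = sqrt(-2114) + (1/2)*(1/45) = I*sqrt(2114) + 1/90 = 1/90 + I*sqrt(2114)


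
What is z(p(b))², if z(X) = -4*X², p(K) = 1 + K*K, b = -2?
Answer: 10000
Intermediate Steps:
p(K) = 1 + K²
z(p(b))² = (-4*(1 + (-2)²)²)² = (-4*(1 + 4)²)² = (-4*5²)² = (-4*25)² = (-100)² = 10000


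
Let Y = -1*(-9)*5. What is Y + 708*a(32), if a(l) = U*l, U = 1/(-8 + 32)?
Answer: 989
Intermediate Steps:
U = 1/24 ≈ 0.041667
Y = 45 (Y = 9*5 = 45)
a(l) = l/24
Y + 708*a(32) = 45 + 708*((1/24)*32) = 45 + 708*(4/3) = 45 + 944 = 989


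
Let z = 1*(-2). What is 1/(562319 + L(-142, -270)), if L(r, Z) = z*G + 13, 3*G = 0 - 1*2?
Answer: 3/1687000 ≈ 1.7783e-6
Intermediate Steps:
z = -2
G = -⅔ (G = (0 - 1*2)/3 = (0 - 2)/3 = (⅓)*(-2) = -⅔ ≈ -0.66667)
L(r, Z) = 43/3 (L(r, Z) = -2*(-⅔) + 13 = 4/3 + 13 = 43/3)
1/(562319 + L(-142, -270)) = 1/(562319 + 43/3) = 1/(1687000/3) = 3/1687000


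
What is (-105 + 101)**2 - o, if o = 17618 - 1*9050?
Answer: -8552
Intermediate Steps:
o = 8568 (o = 17618 - 9050 = 8568)
(-105 + 101)**2 - o = (-105 + 101)**2 - 1*8568 = (-4)**2 - 8568 = 16 - 8568 = -8552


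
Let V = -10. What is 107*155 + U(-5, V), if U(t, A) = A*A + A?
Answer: 16675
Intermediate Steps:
U(t, A) = A + A² (U(t, A) = A² + A = A + A²)
107*155 + U(-5, V) = 107*155 - 10*(1 - 10) = 16585 - 10*(-9) = 16585 + 90 = 16675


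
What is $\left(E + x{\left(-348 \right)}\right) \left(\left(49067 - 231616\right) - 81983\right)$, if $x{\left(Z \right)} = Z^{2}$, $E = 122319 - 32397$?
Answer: $-55823129832$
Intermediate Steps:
$E = 89922$ ($E = 122319 - 32397 = 89922$)
$\left(E + x{\left(-348 \right)}\right) \left(\left(49067 - 231616\right) - 81983\right) = \left(89922 + \left(-348\right)^{2}\right) \left(\left(49067 - 231616\right) - 81983\right) = \left(89922 + 121104\right) \left(-182549 - 81983\right) = 211026 \left(-264532\right) = -55823129832$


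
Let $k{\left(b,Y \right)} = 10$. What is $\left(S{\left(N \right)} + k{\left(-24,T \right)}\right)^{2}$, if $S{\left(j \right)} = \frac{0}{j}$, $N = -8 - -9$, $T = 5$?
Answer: $100$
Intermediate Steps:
$N = 1$ ($N = -8 + 9 = 1$)
$S{\left(j \right)} = 0$
$\left(S{\left(N \right)} + k{\left(-24,T \right)}\right)^{2} = \left(0 + 10\right)^{2} = 10^{2} = 100$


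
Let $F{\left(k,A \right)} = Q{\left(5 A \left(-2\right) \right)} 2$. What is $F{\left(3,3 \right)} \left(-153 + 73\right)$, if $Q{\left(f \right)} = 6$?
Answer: $-960$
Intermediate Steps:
$F{\left(k,A \right)} = 12$ ($F{\left(k,A \right)} = 6 \cdot 2 = 12$)
$F{\left(3,3 \right)} \left(-153 + 73\right) = 12 \left(-153 + 73\right) = 12 \left(-80\right) = -960$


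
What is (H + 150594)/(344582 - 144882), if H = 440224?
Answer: 295409/99850 ≈ 2.9585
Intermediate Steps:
(H + 150594)/(344582 - 144882) = (440224 + 150594)/(344582 - 144882) = 590818/199700 = 590818*(1/199700) = 295409/99850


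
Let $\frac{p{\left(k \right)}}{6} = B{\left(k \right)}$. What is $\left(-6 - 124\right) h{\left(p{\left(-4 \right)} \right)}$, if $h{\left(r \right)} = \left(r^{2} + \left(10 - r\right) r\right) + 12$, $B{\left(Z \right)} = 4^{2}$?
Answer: $-126360$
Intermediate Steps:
$B{\left(Z \right)} = 16$
$p{\left(k \right)} = 96$ ($p{\left(k \right)} = 6 \cdot 16 = 96$)
$h{\left(r \right)} = 12 + r^{2} + r \left(10 - r\right)$ ($h{\left(r \right)} = \left(r^{2} + r \left(10 - r\right)\right) + 12 = 12 + r^{2} + r \left(10 - r\right)$)
$\left(-6 - 124\right) h{\left(p{\left(-4 \right)} \right)} = \left(-6 - 124\right) \left(12 + 10 \cdot 96\right) = - 130 \left(12 + 960\right) = \left(-130\right) 972 = -126360$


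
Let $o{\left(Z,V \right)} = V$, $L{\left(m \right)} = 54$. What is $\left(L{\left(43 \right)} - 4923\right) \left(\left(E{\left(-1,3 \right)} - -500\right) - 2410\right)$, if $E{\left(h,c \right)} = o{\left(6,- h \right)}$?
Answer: $9294921$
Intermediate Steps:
$E{\left(h,c \right)} = - h$
$\left(L{\left(43 \right)} - 4923\right) \left(\left(E{\left(-1,3 \right)} - -500\right) - 2410\right) = \left(54 - 4923\right) \left(\left(\left(-1\right) \left(-1\right) - -500\right) - 2410\right) = - 4869 \left(\left(1 + 500\right) - 2410\right) = - 4869 \left(501 - 2410\right) = \left(-4869\right) \left(-1909\right) = 9294921$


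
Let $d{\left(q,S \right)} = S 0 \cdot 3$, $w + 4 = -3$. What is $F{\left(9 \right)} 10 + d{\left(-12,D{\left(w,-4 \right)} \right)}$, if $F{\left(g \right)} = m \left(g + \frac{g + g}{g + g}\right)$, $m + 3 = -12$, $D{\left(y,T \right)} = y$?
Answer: $-1500$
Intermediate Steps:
$w = -7$ ($w = -4 - 3 = -7$)
$d{\left(q,S \right)} = 0$ ($d{\left(q,S \right)} = 0 \cdot 3 = 0$)
$m = -15$ ($m = -3 - 12 = -15$)
$F{\left(g \right)} = -15 - 15 g$ ($F{\left(g \right)} = - 15 \left(g + \frac{g + g}{g + g}\right) = - 15 \left(g + \frac{2 g}{2 g}\right) = - 15 \left(g + 2 g \frac{1}{2 g}\right) = - 15 \left(g + 1\right) = - 15 \left(1 + g\right) = -15 - 15 g$)
$F{\left(9 \right)} 10 + d{\left(-12,D{\left(w,-4 \right)} \right)} = \left(-15 - 135\right) 10 + 0 = \left(-150\right) 10 + 0 = -1500 + 0 = -1500$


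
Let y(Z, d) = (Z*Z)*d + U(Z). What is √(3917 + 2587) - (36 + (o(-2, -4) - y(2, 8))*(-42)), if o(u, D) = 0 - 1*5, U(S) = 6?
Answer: -1842 + 2*√1626 ≈ -1761.4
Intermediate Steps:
o(u, D) = -5 (o(u, D) = 0 - 5 = -5)
y(Z, d) = 6 + d*Z² (y(Z, d) = (Z*Z)*d + 6 = Z²*d + 6 = d*Z² + 6 = 6 + d*Z²)
√(3917 + 2587) - (36 + (o(-2, -4) - y(2, 8))*(-42)) = √(3917 + 2587) - (36 + (-5 - (6 + 8*2²))*(-42)) = √6504 - (36 + (-5 - (6 + 8*4))*(-42)) = 2*√1626 - (36 + (-5 - (6 + 32))*(-42)) = 2*√1626 - (36 + (-5 - 1*38)*(-42)) = 2*√1626 - (36 + (-5 - 38)*(-42)) = 2*√1626 - (36 - 43*(-42)) = 2*√1626 - (36 + 1806) = 2*√1626 - 1*1842 = 2*√1626 - 1842 = -1842 + 2*√1626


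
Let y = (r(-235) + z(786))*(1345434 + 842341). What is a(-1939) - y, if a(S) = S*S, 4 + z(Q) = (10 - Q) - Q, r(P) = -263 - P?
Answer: 3491073071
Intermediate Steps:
z(Q) = 6 - 2*Q (z(Q) = -4 + ((10 - Q) - Q) = -4 + (10 - 2*Q) = 6 - 2*Q)
a(S) = S²
y = -3487313350 (y = ((-263 - 1*(-235)) + (6 - 2*786))*(1345434 + 842341) = ((-263 + 235) + (6 - 1572))*2187775 = (-28 - 1566)*2187775 = -1594*2187775 = -3487313350)
a(-1939) - y = (-1939)² - 1*(-3487313350) = 3759721 + 3487313350 = 3491073071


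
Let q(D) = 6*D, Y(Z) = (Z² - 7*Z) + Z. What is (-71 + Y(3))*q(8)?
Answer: -3840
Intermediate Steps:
Y(Z) = Z² - 6*Z
(-71 + Y(3))*q(8) = (-71 + 3*(-6 + 3))*(6*8) = (-71 + 3*(-3))*48 = (-71 - 9)*48 = -80*48 = -3840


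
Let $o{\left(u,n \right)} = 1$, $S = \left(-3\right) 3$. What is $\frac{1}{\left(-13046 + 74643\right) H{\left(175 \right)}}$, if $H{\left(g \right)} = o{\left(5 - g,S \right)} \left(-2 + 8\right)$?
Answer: $\frac{1}{369582} \approx 2.7058 \cdot 10^{-6}$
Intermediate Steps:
$S = -9$
$H{\left(g \right)} = 6$ ($H{\left(g \right)} = 1 \left(-2 + 8\right) = 1 \cdot 6 = 6$)
$\frac{1}{\left(-13046 + 74643\right) H{\left(175 \right)}} = \frac{1}{\left(-13046 + 74643\right) 6} = \frac{1}{61597} \cdot \frac{1}{6} = \frac{1}{369582}$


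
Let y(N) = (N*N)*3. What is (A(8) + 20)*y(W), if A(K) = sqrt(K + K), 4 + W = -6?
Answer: 7200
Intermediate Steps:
W = -10 (W = -4 - 6 = -10)
A(K) = sqrt(2)*sqrt(K) (A(K) = sqrt(2*K) = sqrt(2)*sqrt(K))
y(N) = 3*N**2 (y(N) = N**2*3 = 3*N**2)
(A(8) + 20)*y(W) = (sqrt(2)*sqrt(8) + 20)*(3*(-10)**2) = (sqrt(2)*(2*sqrt(2)) + 20)*(3*100) = (4 + 20)*300 = 24*300 = 7200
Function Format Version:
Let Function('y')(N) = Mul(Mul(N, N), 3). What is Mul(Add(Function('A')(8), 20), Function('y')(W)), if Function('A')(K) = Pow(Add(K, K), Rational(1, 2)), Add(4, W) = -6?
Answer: 7200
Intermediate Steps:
W = -10 (W = Add(-4, -6) = -10)
Function('A')(K) = Mul(Pow(2, Rational(1, 2)), Pow(K, Rational(1, 2))) (Function('A')(K) = Pow(Mul(2, K), Rational(1, 2)) = Mul(Pow(2, Rational(1, 2)), Pow(K, Rational(1, 2))))
Function('y')(N) = Mul(3, Pow(N, 2)) (Function('y')(N) = Mul(Pow(N, 2), 3) = Mul(3, Pow(N, 2)))
Mul(Add(Function('A')(8), 20), Function('y')(W)) = Mul(Add(Mul(Pow(2, Rational(1, 2)), Pow(8, Rational(1, 2))), 20), Mul(3, Pow(-10, 2))) = Mul(Add(Mul(Pow(2, Rational(1, 2)), Mul(2, Pow(2, Rational(1, 2)))), 20), Mul(3, 100)) = Mul(Add(4, 20), 300) = Mul(24, 300) = 7200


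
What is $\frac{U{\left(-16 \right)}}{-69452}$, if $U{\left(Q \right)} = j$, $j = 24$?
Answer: $- \frac{6}{17363} \approx -0.00034556$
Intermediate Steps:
$U{\left(Q \right)} = 24$
$\frac{U{\left(-16 \right)}}{-69452} = \frac{24}{-69452} = 24 \left(- \frac{1}{69452}\right) = - \frac{6}{17363}$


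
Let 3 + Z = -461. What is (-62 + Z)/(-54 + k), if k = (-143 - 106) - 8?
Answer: 526/311 ≈ 1.6913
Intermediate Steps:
Z = -464 (Z = -3 - 461 = -464)
k = -257 (k = -249 - 8 = -257)
(-62 + Z)/(-54 + k) = (-62 - 464)/(-54 - 257) = -526/(-311) = -526*(-1/311) = 526/311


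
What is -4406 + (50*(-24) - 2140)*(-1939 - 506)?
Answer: 8161894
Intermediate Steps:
-4406 + (50*(-24) - 2140)*(-1939 - 506) = -4406 + (-1200 - 2140)*(-2445) = -4406 - 3340*(-2445) = -4406 + 8166300 = 8161894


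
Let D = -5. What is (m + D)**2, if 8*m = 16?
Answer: 9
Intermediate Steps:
m = 2 (m = (1/8)*16 = 2)
(m + D)**2 = (2 - 5)**2 = (-3)**2 = 9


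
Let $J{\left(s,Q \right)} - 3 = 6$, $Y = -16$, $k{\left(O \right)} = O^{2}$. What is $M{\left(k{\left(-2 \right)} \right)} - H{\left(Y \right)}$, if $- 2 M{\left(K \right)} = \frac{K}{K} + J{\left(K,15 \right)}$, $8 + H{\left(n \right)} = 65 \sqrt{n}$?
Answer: $3 - 260 i \approx 3.0 - 260.0 i$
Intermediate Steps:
$J{\left(s,Q \right)} = 9$ ($J{\left(s,Q \right)} = 3 + 6 = 9$)
$H{\left(n \right)} = -8 + 65 \sqrt{n}$
$M{\left(K \right)} = -5$ ($M{\left(K \right)} = - \frac{\frac{K}{K} + 9}{2} = - \frac{1 + 9}{2} = \left(- \frac{1}{2}\right) 10 = -5$)
$M{\left(k{\left(-2 \right)} \right)} - H{\left(Y \right)} = -5 - \left(-8 + 65 \sqrt{-16}\right) = -5 - \left(-8 + 65 \cdot 4 i\right) = -5 - \left(-8 + 260 i\right) = -5 + \left(8 - 260 i\right) = 3 - 260 i$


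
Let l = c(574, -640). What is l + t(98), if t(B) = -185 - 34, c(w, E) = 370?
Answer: 151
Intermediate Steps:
t(B) = -219
l = 370
l + t(98) = 370 - 219 = 151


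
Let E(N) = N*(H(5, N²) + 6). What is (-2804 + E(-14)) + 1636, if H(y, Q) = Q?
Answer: -3996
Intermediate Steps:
E(N) = N*(6 + N²) (E(N) = N*(N² + 6) = N*(6 + N²))
(-2804 + E(-14)) + 1636 = (-2804 - 14*(6 + (-14)²)) + 1636 = (-2804 - 14*(6 + 196)) + 1636 = (-2804 - 14*202) + 1636 = (-2804 - 2828) + 1636 = -5632 + 1636 = -3996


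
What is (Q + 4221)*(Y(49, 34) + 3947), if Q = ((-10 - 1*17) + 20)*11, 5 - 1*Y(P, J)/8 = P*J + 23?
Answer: -39471600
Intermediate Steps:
Y(P, J) = -144 - 8*J*P (Y(P, J) = 40 - 8*(P*J + 23) = 40 - 8*(J*P + 23) = 40 - 8*(23 + J*P) = 40 + (-184 - 8*J*P) = -144 - 8*J*P)
Q = -77 (Q = ((-10 - 17) + 20)*11 = (-27 + 20)*11 = -7*11 = -77)
(Q + 4221)*(Y(49, 34) + 3947) = (-77 + 4221)*((-144 - 8*34*49) + 3947) = 4144*((-144 - 13328) + 3947) = 4144*(-13472 + 3947) = 4144*(-9525) = -39471600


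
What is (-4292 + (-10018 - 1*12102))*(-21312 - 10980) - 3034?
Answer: 852893270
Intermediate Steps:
(-4292 + (-10018 - 1*12102))*(-21312 - 10980) - 3034 = (-4292 + (-10018 - 12102))*(-32292) - 3034 = (-4292 - 22120)*(-32292) - 3034 = -26412*(-32292) - 3034 = 852896304 - 3034 = 852893270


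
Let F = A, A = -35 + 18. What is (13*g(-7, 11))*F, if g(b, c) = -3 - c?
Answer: 3094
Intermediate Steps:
A = -17
F = -17
(13*g(-7, 11))*F = (13*(-3 - 1*11))*(-17) = (13*(-3 - 11))*(-17) = (13*(-14))*(-17) = -182*(-17) = 3094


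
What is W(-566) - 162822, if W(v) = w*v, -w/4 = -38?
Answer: -248854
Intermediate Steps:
w = 152 (w = -4*(-38) = 152)
W(v) = 152*v
W(-566) - 162822 = 152*(-566) - 162822 = -86032 - 162822 = -248854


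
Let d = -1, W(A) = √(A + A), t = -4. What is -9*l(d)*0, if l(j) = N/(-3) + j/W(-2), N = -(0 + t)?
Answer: 0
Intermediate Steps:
W(A) = √2*√A (W(A) = √(2*A) = √2*√A)
N = 4 (N = -(0 - 4) = -1*(-4) = 4)
l(j) = -4/3 - I*j/2 (l(j) = 4/(-3) + j/((√2*√(-2))) = 4*(-⅓) + j/((√2*(I*√2))) = -4/3 + j/((2*I)) = -4/3 + j*(-I/2) = -4/3 - I*j/2)
-9*l(d)*0 = -9*(-4/3 - ½*I*(-1))*0 = -9*(-4/3 + I/2)*0 = (12 - 9*I/2)*0 = 0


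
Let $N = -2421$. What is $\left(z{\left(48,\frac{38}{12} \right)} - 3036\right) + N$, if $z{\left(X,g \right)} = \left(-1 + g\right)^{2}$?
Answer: $- \frac{196283}{36} \approx -5452.3$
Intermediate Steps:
$\left(z{\left(48,\frac{38}{12} \right)} - 3036\right) + N = \left(\left(-1 + \frac{38}{12}\right)^{2} - 3036\right) - 2421 = \left(\left(-1 + 38 \cdot \frac{1}{12}\right)^{2} - 3036\right) - 2421 = \left(\left(-1 + \frac{19}{6}\right)^{2} - 3036\right) - 2421 = \left(\left(\frac{13}{6}\right)^{2} - 3036\right) - 2421 = \left(\frac{169}{36} - 3036\right) - 2421 = - \frac{109127}{36} - 2421 = - \frac{196283}{36}$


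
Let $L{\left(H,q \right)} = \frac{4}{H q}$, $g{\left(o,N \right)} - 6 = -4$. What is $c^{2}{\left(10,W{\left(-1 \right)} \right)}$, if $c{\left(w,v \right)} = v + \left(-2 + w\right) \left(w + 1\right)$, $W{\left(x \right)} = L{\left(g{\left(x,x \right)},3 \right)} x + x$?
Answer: $\frac{67081}{9} \approx 7453.4$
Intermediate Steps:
$g{\left(o,N \right)} = 2$ ($g{\left(o,N \right)} = 6 - 4 = 2$)
$L{\left(H,q \right)} = \frac{4}{H q}$ ($L{\left(H,q \right)} = 4 \frac{1}{H q} = \frac{4}{H q}$)
$W{\left(x \right)} = \frac{5 x}{3}$ ($W{\left(x \right)} = \frac{4}{2 \cdot 3} x + x = 4 \cdot \frac{1}{2} \cdot \frac{1}{3} x + x = \frac{2 x}{3} + x = \frac{5 x}{3}$)
$c{\left(w,v \right)} = v + \left(1 + w\right) \left(-2 + w\right)$ ($c{\left(w,v \right)} = v + \left(-2 + w\right) \left(1 + w\right) = v + \left(1 + w\right) \left(-2 + w\right)$)
$c^{2}{\left(10,W{\left(-1 \right)} \right)} = \left(-2 + \frac{5}{3} \left(-1\right) + 10^{2} - 10\right)^{2} = \left(-2 - \frac{5}{3} + 100 - 10\right)^{2} = \left(\frac{259}{3}\right)^{2} = \frac{67081}{9}$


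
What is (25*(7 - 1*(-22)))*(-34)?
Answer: -24650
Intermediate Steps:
(25*(7 - 1*(-22)))*(-34) = (25*(7 + 22))*(-34) = (25*29)*(-34) = 725*(-34) = -24650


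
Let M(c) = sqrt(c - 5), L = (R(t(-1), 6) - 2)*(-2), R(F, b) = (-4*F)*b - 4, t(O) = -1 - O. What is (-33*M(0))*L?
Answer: -396*I*sqrt(5) ≈ -885.48*I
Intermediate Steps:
R(F, b) = -4 - 4*F*b (R(F, b) = -4*F*b - 4 = -4 - 4*F*b)
L = 12 (L = ((-4 - 4*(-1 - 1*(-1))*6) - 2)*(-2) = ((-4 - 4*(-1 + 1)*6) - 2)*(-2) = ((-4 - 4*0*6) - 2)*(-2) = ((-4 + 0) - 2)*(-2) = (-4 - 2)*(-2) = -6*(-2) = 12)
M(c) = sqrt(-5 + c)
(-33*M(0))*L = -33*sqrt(-5 + 0)*12 = -33*I*sqrt(5)*12 = -396*I*sqrt(5)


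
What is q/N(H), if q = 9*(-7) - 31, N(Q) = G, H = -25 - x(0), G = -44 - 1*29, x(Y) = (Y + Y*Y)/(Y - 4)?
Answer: 94/73 ≈ 1.2877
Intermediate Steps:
x(Y) = (Y + Y²)/(-4 + Y)
G = -73 (G = -44 - 29 = -73)
H = -25 (H = -25 - 0*(1 + 0)/(-4 + 0) = -25 - 0/(-4) = -25 - 0*(-1)/4 = -25 - 1*0 = -25 + 0 = -25)
N(Q) = -73
q = -94 (q = -63 - 31 = -94)
q/N(H) = -94/(-73) = -94*(-1/73) = 94/73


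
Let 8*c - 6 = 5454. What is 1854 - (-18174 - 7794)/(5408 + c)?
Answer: 22635510/12181 ≈ 1858.3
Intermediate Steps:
c = 1365/2 (c = ¾ + (⅛)*5454 = ¾ + 2727/4 = 1365/2 ≈ 682.50)
1854 - (-18174 - 7794)/(5408 + c) = 1854 - (-18174 - 7794)/(5408 + 1365/2) = 1854 - (-25968)/12181/2 = 1854 - (-25968)*2/12181 = 1854 - 1*(-51936/12181) = 1854 + 51936/12181 = 22635510/12181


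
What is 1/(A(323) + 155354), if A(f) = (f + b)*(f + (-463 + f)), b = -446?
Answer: 1/132845 ≈ 7.5276e-6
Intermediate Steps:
A(f) = (-463 + 2*f)*(-446 + f) (A(f) = (f - 446)*(f + (-463 + f)) = (-446 + f)*(-463 + 2*f) = (-463 + 2*f)*(-446 + f))
1/(A(323) + 155354) = 1/((206498 - 1355*323 + 2*323**2) + 155354) = 1/((206498 - 437665 + 2*104329) + 155354) = 1/((206498 - 437665 + 208658) + 155354) = 1/(-22509 + 155354) = 1/132845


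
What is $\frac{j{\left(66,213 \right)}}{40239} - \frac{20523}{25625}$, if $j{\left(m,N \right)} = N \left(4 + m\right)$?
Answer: $- \frac{147918749}{343708125} \approx -0.43036$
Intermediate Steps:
$\frac{j{\left(66,213 \right)}}{40239} - \frac{20523}{25625} = \frac{213 \left(4 + 66\right)}{40239} - \frac{20523}{25625} = 213 \cdot 70 \cdot \frac{1}{40239} - \frac{20523}{25625} = 14910 \cdot \frac{1}{40239} - \frac{20523}{25625} = \frac{4970}{13413} - \frac{20523}{25625} = - \frac{147918749}{343708125}$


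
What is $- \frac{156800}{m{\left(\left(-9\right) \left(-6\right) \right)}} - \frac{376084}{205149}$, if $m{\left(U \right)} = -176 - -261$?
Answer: $- \frac{6439866068}{3487533} \approx -1846.5$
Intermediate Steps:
$m{\left(U \right)} = 85$ ($m{\left(U \right)} = -176 + 261 = 85$)
$- \frac{156800}{m{\left(\left(-9\right) \left(-6\right) \right)}} - \frac{376084}{205149} = - \frac{156800}{85} - \frac{376084}{205149} = \left(-156800\right) \frac{1}{85} - \frac{376084}{205149} = - \frac{31360}{17} - \frac{376084}{205149} = - \frac{6439866068}{3487533}$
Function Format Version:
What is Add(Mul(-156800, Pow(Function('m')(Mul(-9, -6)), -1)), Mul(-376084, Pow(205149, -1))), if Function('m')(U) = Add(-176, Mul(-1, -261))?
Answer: Rational(-6439866068, 3487533) ≈ -1846.5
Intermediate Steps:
Function('m')(U) = 85 (Function('m')(U) = Add(-176, 261) = 85)
Add(Mul(-156800, Pow(Function('m')(Mul(-9, -6)), -1)), Mul(-376084, Pow(205149, -1))) = Add(Mul(-156800, Pow(85, -1)), Mul(-376084, Pow(205149, -1))) = Add(Mul(-156800, Rational(1, 85)), Mul(-376084, Rational(1, 205149))) = Add(Rational(-31360, 17), Rational(-376084, 205149)) = Rational(-6439866068, 3487533)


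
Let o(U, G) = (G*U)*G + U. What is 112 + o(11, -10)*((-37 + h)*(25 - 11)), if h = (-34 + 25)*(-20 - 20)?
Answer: 5024054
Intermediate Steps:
h = 360 (h = -9*(-40) = 360)
o(U, G) = U + U*G² (o(U, G) = U*G² + U = U + U*G²)
112 + o(11, -10)*((-37 + h)*(25 - 11)) = 112 + (11*(1 + (-10)²))*((-37 + 360)*(25 - 11)) = 112 + (11*(1 + 100))*(323*14) = 112 + (11*101)*4522 = 112 + 1111*4522 = 112 + 5023942 = 5024054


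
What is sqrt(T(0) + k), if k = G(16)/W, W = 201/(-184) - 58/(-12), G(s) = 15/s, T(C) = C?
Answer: 3*sqrt(18998)/826 ≈ 0.50060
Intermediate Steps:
W = 2065/552 (W = 201*(-1/184) - 58*(-1/12) = -201/184 + 29/6 = 2065/552 ≈ 3.7409)
k = 207/826 (k = (15/16)/(2065/552) = (15*(1/16))*(552/2065) = (15/16)*(552/2065) = 207/826 ≈ 0.25061)
sqrt(T(0) + k) = sqrt(0 + 207/826) = sqrt(207/826) = 3*sqrt(18998)/826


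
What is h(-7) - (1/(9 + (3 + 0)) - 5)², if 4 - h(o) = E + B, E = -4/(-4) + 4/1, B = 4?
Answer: -4201/144 ≈ -29.174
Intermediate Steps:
E = 5 (E = -4*(-¼) + 4*1 = 1 + 4 = 5)
h(o) = -5 (h(o) = 4 - (5 + 4) = 4 - 1*9 = 4 - 9 = -5)
h(-7) - (1/(9 + (3 + 0)) - 5)² = -5 - (1/(9 + (3 + 0)) - 5)² = -5 - (1/(9 + 3) - 5)² = -5 - (1/12 - 5)² = -5 - (-59/12)² = -5 - 1*3481/144 = -5 - 3481/144 = -4201/144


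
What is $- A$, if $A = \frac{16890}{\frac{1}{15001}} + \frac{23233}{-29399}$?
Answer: $- \frac{7448733175877}{29399} \approx -2.5337 \cdot 10^{8}$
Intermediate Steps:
$A = \frac{7448733175877}{29399}$ ($A = 16890 \frac{1}{\frac{1}{15001}} + 23233 \left(- \frac{1}{29399}\right) = 16890 \cdot 15001 - \frac{23233}{29399} = 253366890 - \frac{23233}{29399} = \frac{7448733175877}{29399} \approx 2.5337 \cdot 10^{8}$)
$- A = \left(-1\right) \frac{7448733175877}{29399} = - \frac{7448733175877}{29399}$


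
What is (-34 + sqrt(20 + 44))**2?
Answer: 676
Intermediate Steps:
(-34 + sqrt(20 + 44))**2 = (-34 + sqrt(64))**2 = (-34 + 8)**2 = (-26)**2 = 676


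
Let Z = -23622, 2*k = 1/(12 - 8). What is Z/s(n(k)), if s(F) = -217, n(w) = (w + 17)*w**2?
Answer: 762/7 ≈ 108.86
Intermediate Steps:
k = 1/8 (k = 1/(2*(12 - 8)) = (1/2)/4 = (1/2)*(1/4) = 1/8 ≈ 0.12500)
n(w) = w**2*(17 + w) (n(w) = (17 + w)*w**2 = w**2*(17 + w))
Z/s(n(k)) = -23622/(-217) = -23622*(-1/217) = 762/7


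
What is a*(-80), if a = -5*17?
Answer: 6800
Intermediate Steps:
a = -85
a*(-80) = -85*(-80) = 6800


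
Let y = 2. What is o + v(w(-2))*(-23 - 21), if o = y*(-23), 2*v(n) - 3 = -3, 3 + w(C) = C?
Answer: -46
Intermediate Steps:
w(C) = -3 + C
v(n) = 0 (v(n) = 3/2 + (½)*(-3) = 3/2 - 3/2 = 0)
o = -46 (o = 2*(-23) = -46)
o + v(w(-2))*(-23 - 21) = -46 + 0*(-23 - 21) = -46 + 0*(-44) = -46 + 0 = -46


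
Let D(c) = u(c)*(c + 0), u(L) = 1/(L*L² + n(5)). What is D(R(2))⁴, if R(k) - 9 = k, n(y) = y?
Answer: 14641/3185853730816 ≈ 4.5956e-9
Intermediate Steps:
u(L) = 1/(5 + L³) (u(L) = 1/(L*L² + 5) = 1/(L³ + 5) = 1/(5 + L³))
R(k) = 9 + k
D(c) = c/(5 + c³) (D(c) = (c + 0)/(5 + c³) = c/(5 + c³))
D(R(2))⁴ = ((9 + 2)/(5 + (9 + 2)³))⁴ = (11/(5 + 11³))⁴ = (11/(5 + 1331))⁴ = (11/1336)⁴ = 14641/3185853730816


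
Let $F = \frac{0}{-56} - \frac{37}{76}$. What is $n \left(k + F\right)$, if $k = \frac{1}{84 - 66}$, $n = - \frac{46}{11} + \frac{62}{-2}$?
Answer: $\frac{12685}{836} \approx 15.173$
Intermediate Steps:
$n = - \frac{387}{11}$ ($n = \left(-46\right) \frac{1}{11} + 62 \left(- \frac{1}{2}\right) = - \frac{46}{11} - 31 = - \frac{387}{11} \approx -35.182$)
$k = \frac{1}{18} \approx 0.055556$
$F = - \frac{37}{76}$ ($F = 0 \left(- \frac{1}{56}\right) - \frac{37}{76} = 0 - \frac{37}{76} = - \frac{37}{76} \approx -0.48684$)
$n \left(k + F\right) = - \frac{387 \left(\frac{1}{18} - \frac{37}{76}\right)}{11} = \left(- \frac{387}{11}\right) \left(- \frac{295}{684}\right) = \frac{12685}{836}$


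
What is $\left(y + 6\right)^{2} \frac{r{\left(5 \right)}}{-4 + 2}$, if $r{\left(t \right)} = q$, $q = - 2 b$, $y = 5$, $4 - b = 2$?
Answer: $242$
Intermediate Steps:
$b = 2$ ($b = 4 - 2 = 2$)
$q = -4$ ($q = \left(-2\right) 2 = -4$)
$r{\left(t \right)} = -4$
$\left(y + 6\right)^{2} \frac{r{\left(5 \right)}}{-4 + 2} = \left(5 + 6\right)^{2} \frac{1}{-4 + 2} \left(-4\right) = 11^{2} \frac{1}{-2} \left(-4\right) = 121 \left(\left(- \frac{1}{2}\right) \left(-4\right)\right) = 121 \cdot 2 = 242$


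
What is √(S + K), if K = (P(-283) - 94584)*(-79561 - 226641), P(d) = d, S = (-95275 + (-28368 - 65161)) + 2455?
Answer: √29048278785 ≈ 1.7044e+5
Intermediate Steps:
S = -186349 (S = (-95275 - 93529) + 2455 = -188804 + 2455 = -186349)
K = 29048465134 (K = (-283 - 94584)*(-79561 - 226641) = -94867*(-306202) = 29048465134)
√(S + K) = √(-186349 + 29048465134) = √29048278785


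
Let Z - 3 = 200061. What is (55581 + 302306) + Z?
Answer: 557951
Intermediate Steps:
Z = 200064 (Z = 3 + 200061 = 200064)
(55581 + 302306) + Z = (55581 + 302306) + 200064 = 357887 + 200064 = 557951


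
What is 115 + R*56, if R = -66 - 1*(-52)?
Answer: -669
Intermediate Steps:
R = -14 (R = -66 + 52 = -14)
115 + R*56 = 115 - 14*56 = 115 - 784 = -669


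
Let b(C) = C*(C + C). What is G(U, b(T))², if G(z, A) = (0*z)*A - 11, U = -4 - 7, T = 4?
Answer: 121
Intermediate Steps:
U = -11
b(C) = 2*C² (b(C) = C*(2*C) = 2*C²)
G(z, A) = -11 (G(z, A) = 0*A - 11 = 0 - 11 = -11)
G(U, b(T))² = (-11)² = 121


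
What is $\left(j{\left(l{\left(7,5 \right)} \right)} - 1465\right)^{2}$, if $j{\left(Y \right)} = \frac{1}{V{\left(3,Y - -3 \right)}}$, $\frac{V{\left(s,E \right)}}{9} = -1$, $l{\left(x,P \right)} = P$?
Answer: $\frac{173870596}{81} \approx 2.1466 \cdot 10^{6}$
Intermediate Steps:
$V{\left(s,E \right)} = -9$ ($V{\left(s,E \right)} = 9 \left(-1\right) = -9$)
$j{\left(Y \right)} = - \frac{1}{9}$ ($j{\left(Y \right)} = \frac{1}{-9} = - \frac{1}{9}$)
$\left(j{\left(l{\left(7,5 \right)} \right)} - 1465\right)^{2} = \left(- \frac{1}{9} - 1465\right)^{2} = \left(- \frac{13186}{9}\right)^{2} = \frac{173870596}{81}$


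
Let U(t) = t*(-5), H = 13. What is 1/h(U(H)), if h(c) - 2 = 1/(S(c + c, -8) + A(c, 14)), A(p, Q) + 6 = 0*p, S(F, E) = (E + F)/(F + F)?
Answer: 711/1292 ≈ 0.55031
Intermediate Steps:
S(F, E) = (E + F)/(2*F) (S(F, E) = (E + F)/((2*F)) = (E + F)*(1/(2*F)) = (E + F)/(2*F))
A(p, Q) = -6 (A(p, Q) = -6 + 0*p = -6 + 0 = -6)
U(t) = -5*t
h(c) = 2 + 1/(-6 + (-8 + 2*c)/(4*c)) (h(c) = 2 + 1/((-8 + (c + c))/(2*(c + c)) - 6) = 2 + 1/((-8 + 2*c)/(2*((2*c))) - 6) = 2 + 1/((1/(2*c))*(-8 + 2*c)/2 - 6) = 2 + 1/((-8 + 2*c)/(4*c) - 6) = 2 + 1/(-6 + (-8 + 2*c)/(4*c)))
1/h(U(H)) = 1/(4*(2 + 5*(-5*13))/(4 + 11*(-5*13))) = 1/(4*(2 + 5*(-65))/(4 + 11*(-65))) = 1/(4*(2 - 325)/(4 - 715)) = 1/(4*(-323)/(-711)) = 1/(4*(-1/711)*(-323)) = 1/(1292/711) = 711/1292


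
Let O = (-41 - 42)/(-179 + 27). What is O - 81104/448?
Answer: -192041/1064 ≈ -180.49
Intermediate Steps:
O = 83/152 (O = -83/(-152) = -83*(-1/152) = 83/152 ≈ 0.54605)
O - 81104/448 = 83/152 - 81104/448 = 83/152 - 296*137/224 = 83/152 - 5069/28 = -192041/1064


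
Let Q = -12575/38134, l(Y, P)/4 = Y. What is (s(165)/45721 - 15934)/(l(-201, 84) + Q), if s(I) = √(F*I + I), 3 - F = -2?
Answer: 607627156/30672311 - 114402*√110/1402368731231 ≈ 19.810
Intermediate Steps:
F = 5 (F = 3 - 1*(-2) = 3 + 2 = 5)
l(Y, P) = 4*Y
Q = -12575/38134 (Q = -12575*1/38134 = -12575/38134 ≈ -0.32976)
s(I) = √6*√I (s(I) = √(5*I + I) = √(6*I) = √6*√I)
(s(165)/45721 - 15934)/(l(-201, 84) + Q) = ((√6*√165)/45721 - 15934)/(4*(-201) - 12575/38134) = ((3*√110)*(1/45721) - 15934)/(-804 - 12575/38134) = (3*√110/45721 - 15934)/(-30672311/38134) = (-15934 + 3*√110/45721)*(-38134/30672311) = 607627156/30672311 - 114402*√110/1402368731231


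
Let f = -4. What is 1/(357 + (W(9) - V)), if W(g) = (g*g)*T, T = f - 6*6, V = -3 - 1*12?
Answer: -1/2868 ≈ -0.00034868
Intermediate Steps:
V = -15 (V = -3 - 12 = -15)
T = -40 (T = -4 - 6*6 = -4 - 1*36 = -4 - 36 = -40)
W(g) = -40*g**2 (W(g) = (g*g)*(-40) = g**2*(-40) = -40*g**2)
1/(357 + (W(9) - V)) = 1/(357 + (-40*9**2 - 1*(-15))) = 1/(357 + (-40*81 + 15)) = 1/(357 + (-3240 + 15)) = 1/(357 - 3225) = 1/(-2868) = -1/2868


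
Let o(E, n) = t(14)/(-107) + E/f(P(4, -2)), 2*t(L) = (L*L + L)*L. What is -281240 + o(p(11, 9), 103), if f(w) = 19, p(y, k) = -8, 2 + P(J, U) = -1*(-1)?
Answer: -571789706/2033 ≈ -2.8125e+5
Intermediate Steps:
P(J, U) = -1 (P(J, U) = -2 - 1*(-1) = -2 + 1 = -1)
t(L) = L*(L + L²)/2 (t(L) = ((L*L + L)*L)/2 = ((L² + L)*L)/2 = ((L + L²)*L)/2 = (L*(L + L²))/2 = L*(L + L²)/2)
o(E, n) = -1470/107 + E/19 (o(E, n) = ((½)*14²*(1 + 14))/(-107) + E/19 = ((½)*196*15)*(-1/107) + E*(1/19) = 1470*(-1/107) + E/19 = -1470/107 + E/19)
-281240 + o(p(11, 9), 103) = -281240 + (-1470/107 + (1/19)*(-8)) = -281240 + (-1470/107 - 8/19) = -281240 - 28786/2033 = -571789706/2033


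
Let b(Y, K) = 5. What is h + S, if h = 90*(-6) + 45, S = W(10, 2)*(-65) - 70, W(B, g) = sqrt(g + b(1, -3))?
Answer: -565 - 65*sqrt(7) ≈ -736.97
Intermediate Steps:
W(B, g) = sqrt(5 + g) (W(B, g) = sqrt(g + 5) = sqrt(5 + g))
S = -70 - 65*sqrt(7) (S = sqrt(5 + 2)*(-65) - 70 = sqrt(7)*(-65) - 70 = -65*sqrt(7) - 70 = -70 - 65*sqrt(7) ≈ -241.97)
h = -495 (h = -540 + 45 = -495)
h + S = -495 + (-70 - 65*sqrt(7)) = -565 - 65*sqrt(7)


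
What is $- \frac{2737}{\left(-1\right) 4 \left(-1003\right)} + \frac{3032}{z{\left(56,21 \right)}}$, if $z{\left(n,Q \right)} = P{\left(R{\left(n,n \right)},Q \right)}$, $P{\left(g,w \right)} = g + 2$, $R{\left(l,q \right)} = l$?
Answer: $\frac{353107}{6844} \approx 51.594$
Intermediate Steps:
$P{\left(g,w \right)} = 2 + g$
$z{\left(n,Q \right)} = 2 + n$
$- \frac{2737}{\left(-1\right) 4 \left(-1003\right)} + \frac{3032}{z{\left(56,21 \right)}} = - \frac{2737}{\left(-1\right) 4 \left(-1003\right)} + \frac{3032}{2 + 56} = - \frac{2737}{\left(-4\right) \left(-1003\right)} + \frac{3032}{58} = - \frac{2737}{4012} + 3032 \cdot \frac{1}{58} = \left(-2737\right) \frac{1}{4012} + \frac{1516}{29} = - \frac{161}{236} + \frac{1516}{29} = \frac{353107}{6844}$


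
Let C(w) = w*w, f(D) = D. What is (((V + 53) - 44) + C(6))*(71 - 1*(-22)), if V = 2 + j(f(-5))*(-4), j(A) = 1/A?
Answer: 22227/5 ≈ 4445.4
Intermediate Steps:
V = 14/5 (V = 2 - 4/(-5) = 2 - 1/5*(-4) = 2 + 4/5 = 14/5 ≈ 2.8000)
C(w) = w**2
(((V + 53) - 44) + C(6))*(71 - 1*(-22)) = (((14/5 + 53) - 44) + 6**2)*(71 - 1*(-22)) = ((279/5 - 44) + 36)*(71 + 22) = (59/5 + 36)*93 = (239/5)*93 = 22227/5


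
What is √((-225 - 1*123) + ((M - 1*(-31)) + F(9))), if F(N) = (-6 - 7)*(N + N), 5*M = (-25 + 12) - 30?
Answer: I*√13990/5 ≈ 23.656*I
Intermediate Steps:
M = -43/5 (M = ((-25 + 12) - 30)/5 = (-13 - 30)/5 = (⅕)*(-43) = -43/5 ≈ -8.6000)
F(N) = -26*N
√((-225 - 1*123) + ((M - 1*(-31)) + F(9))) = √((-225 - 1*123) + ((-43/5 - 1*(-31)) - 26*9)) = √((-225 - 123) + ((-43/5 + 31) - 234)) = √(-348 + (112/5 - 234)) = √(-348 - 1058/5) = √(-2798/5) = I*√13990/5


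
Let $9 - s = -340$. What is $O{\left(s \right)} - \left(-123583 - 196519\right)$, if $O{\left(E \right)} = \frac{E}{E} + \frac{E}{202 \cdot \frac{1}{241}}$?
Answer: $\frac{64744915}{202} \approx 3.2052 \cdot 10^{5}$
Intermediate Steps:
$s = 349$ ($s = 9 - -340 = 9 + 340 = 349$)
$O{\left(E \right)} = 1 + \frac{241 E}{202}$ ($O{\left(E \right)} = 1 + \frac{E}{202 \cdot \frac{1}{241}} = 1 + \frac{E}{\frac{202}{241}} = 1 + E \frac{241}{202} = 1 + \frac{241 E}{202}$)
$O{\left(s \right)} - \left(-123583 - 196519\right) = \left(1 + \frac{241}{202} \cdot 349\right) - \left(-123583 - 196519\right) = \left(1 + \frac{84109}{202}\right) - \left(-123583 - 196519\right) = \frac{84311}{202} - -320102 = \frac{84311}{202} + 320102 = \frac{64744915}{202}$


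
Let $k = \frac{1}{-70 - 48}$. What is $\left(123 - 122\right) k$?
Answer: $- \frac{1}{118} \approx -0.0084746$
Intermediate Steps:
$k = - \frac{1}{118}$ ($k = \frac{1}{-118} = - \frac{1}{118} \approx -0.0084746$)
$\left(123 - 122\right) k = \left(123 - 122\right) \left(- \frac{1}{118}\right) = 1 \left(- \frac{1}{118}\right) = - \frac{1}{118}$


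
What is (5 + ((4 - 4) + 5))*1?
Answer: 10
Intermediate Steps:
(5 + ((4 - 4) + 5))*1 = (5 + (0 + 5))*1 = (5 + 5)*1 = 10*1 = 10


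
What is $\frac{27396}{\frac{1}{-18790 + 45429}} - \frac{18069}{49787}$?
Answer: $\frac{36334654346559}{49787} \approx 7.298 \cdot 10^{8}$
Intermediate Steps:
$\frac{27396}{\frac{1}{-18790 + 45429}} - \frac{18069}{49787} = \frac{27396}{\frac{1}{26639}} - \frac{18069}{49787} = 27396 \frac{1}{\frac{1}{26639}} - \frac{18069}{49787} = 27396 \cdot 26639 - \frac{18069}{49787} = 729802044 - \frac{18069}{49787} = \frac{36334654346559}{49787}$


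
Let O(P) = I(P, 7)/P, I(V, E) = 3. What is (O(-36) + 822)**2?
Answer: 97278769/144 ≈ 6.7555e+5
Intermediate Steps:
O(P) = 3/P
(O(-36) + 822)**2 = (3/(-36) + 822)**2 = (3*(-1/36) + 822)**2 = (-1/12 + 822)**2 = (9863/12)**2 = 97278769/144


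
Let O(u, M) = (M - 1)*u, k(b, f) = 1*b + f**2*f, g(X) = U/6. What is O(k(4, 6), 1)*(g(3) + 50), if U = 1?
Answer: 0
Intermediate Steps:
g(X) = 1/6
k(b, f) = b + f**3
O(u, M) = u*(-1 + M) (O(u, M) = (-1 + M)*u = u*(-1 + M))
O(k(4, 6), 1)*(g(3) + 50) = ((4 + 6**3)*(-1 + 1))*(1/6 + 50) = ((4 + 216)*0)*(301/6) = (220*0)*(301/6) = 0*(301/6) = 0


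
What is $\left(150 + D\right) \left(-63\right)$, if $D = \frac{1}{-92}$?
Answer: $- \frac{869337}{92} \approx -9449.3$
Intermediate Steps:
$D = - \frac{1}{92} \approx -0.01087$
$\left(150 + D\right) \left(-63\right) = \left(150 - \frac{1}{92}\right) \left(-63\right) = \frac{13799}{92} \left(-63\right) = - \frac{869337}{92}$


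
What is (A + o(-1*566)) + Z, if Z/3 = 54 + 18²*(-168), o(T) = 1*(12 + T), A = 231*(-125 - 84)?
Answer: -211967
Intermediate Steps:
A = -48279 (A = 231*(-209) = -48279)
o(T) = 12 + T
Z = -163134 (Z = 3*(54 + 18²*(-168)) = 3*(54 + 324*(-168)) = 3*(54 - 54432) = 3*(-54378) = -163134)
(A + o(-1*566)) + Z = (-48279 + (12 - 1*566)) - 163134 = (-48279 + (12 - 566)) - 163134 = (-48279 - 554) - 163134 = -48833 - 163134 = -211967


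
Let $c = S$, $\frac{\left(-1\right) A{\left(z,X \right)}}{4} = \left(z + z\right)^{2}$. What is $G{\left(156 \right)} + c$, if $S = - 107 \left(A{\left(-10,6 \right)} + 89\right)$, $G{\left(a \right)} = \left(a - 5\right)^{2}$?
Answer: $184478$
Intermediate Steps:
$A{\left(z,X \right)} = - 16 z^{2}$ ($A{\left(z,X \right)} = - 4 \left(z + z\right)^{2} = - 4 \left(2 z\right)^{2} = - 4 \cdot 4 z^{2} = - 16 z^{2}$)
$G{\left(a \right)} = \left(-5 + a\right)^{2}$
$S = 161677$ ($S = - 107 \left(- 16 \left(-10\right)^{2} + 89\right) = - 107 \left(\left(-16\right) 100 + 89\right) = - 107 \left(-1600 + 89\right) = \left(-107\right) \left(-1511\right) = 161677$)
$c = 161677$
$G{\left(156 \right)} + c = \left(-5 + 156\right)^{2} + 161677 = 151^{2} + 161677 = 22801 + 161677 = 184478$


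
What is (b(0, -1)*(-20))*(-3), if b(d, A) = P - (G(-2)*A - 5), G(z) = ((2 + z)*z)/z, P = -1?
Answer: 240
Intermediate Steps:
G(z) = 2 + z (G(z) = (z*(2 + z))/z = 2 + z)
b(d, A) = 4 (b(d, A) = -1 - ((2 - 2)*A - 5) = -1 - (0*A - 5) = -1 - (0 - 5) = -1 - 1*(-5) = -1 + 5 = 4)
(b(0, -1)*(-20))*(-3) = (4*(-20))*(-3) = -80*(-3) = 240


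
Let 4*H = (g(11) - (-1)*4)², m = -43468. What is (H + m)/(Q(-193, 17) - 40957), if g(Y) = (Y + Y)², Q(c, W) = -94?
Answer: -16068/41051 ≈ -0.39142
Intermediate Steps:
g(Y) = 4*Y² (g(Y) = (2*Y)² = 4*Y²)
H = 59536 (H = (4*11² - (-1)*4)²/4 = (4*121 - 1*(-4))²/4 = (484 + 4)²/4 = (¼)*488² = (¼)*238144 = 59536)
(H + m)/(Q(-193, 17) - 40957) = (59536 - 43468)/(-94 - 40957) = 16068/(-41051) = 16068*(-1/41051) = -16068/41051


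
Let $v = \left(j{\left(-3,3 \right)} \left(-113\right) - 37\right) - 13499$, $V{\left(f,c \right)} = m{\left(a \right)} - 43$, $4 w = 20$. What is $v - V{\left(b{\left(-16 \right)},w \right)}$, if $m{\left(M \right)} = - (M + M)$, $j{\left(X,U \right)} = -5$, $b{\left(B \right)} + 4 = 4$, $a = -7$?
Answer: $-12942$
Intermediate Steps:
$b{\left(B \right)} = 0$ ($b{\left(B \right)} = -4 + 4 = 0$)
$m{\left(M \right)} = - 2 M$
$w = 5$ ($w = \frac{1}{4} \cdot 20 = 5$)
$V{\left(f,c \right)} = -29$ ($V{\left(f,c \right)} = \left(-2\right) \left(-7\right) - 43 = 14 - 43 = -29$)
$v = -12971$ ($v = \left(\left(-5\right) \left(-113\right) - 37\right) - 13499 = \left(565 - 37\right) - 13499 = 528 - 13499 = -12971$)
$v - V{\left(b{\left(-16 \right)},w \right)} = -12971 - -29 = -12971 + 29 = -12942$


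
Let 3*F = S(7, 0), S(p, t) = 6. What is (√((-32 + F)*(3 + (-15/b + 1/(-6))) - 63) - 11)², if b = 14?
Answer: (77 - I*√5677)²/49 ≈ 5.1429 - 236.8*I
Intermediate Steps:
F = 2 (F = (⅓)*6 = 2)
(√((-32 + F)*(3 + (-15/b + 1/(-6))) - 63) - 11)² = (√((-32 + 2)*(3 + (-15/14 + 1/(-6))) - 63) - 11)² = (√(-30*(3 + (-15*1/14 + 1*(-⅙))) - 63) - 11)² = (√(-30*(3 + (-15/14 - ⅙)) - 63) - 11)² = (√(-30*(3 - 26/21) - 63) - 11)² = (√(-30*37/21 - 63) - 11)² = (√(-370/7 - 63) - 11)² = (√(-811/7) - 11)² = (I*√5677/7 - 11)² = (-11 + I*√5677/7)²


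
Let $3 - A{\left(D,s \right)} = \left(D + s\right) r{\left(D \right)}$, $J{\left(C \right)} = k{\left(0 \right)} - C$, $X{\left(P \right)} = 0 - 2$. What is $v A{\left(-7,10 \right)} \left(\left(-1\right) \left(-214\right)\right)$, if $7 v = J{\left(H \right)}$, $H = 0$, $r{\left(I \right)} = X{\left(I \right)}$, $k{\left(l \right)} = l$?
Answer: $0$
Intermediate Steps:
$X{\left(P \right)} = -2$
$r{\left(I \right)} = -2$
$J{\left(C \right)} = - C$ ($J{\left(C \right)} = 0 - C = - C$)
$v = 0$ ($v = \frac{\left(-1\right) 0}{7} = \frac{1}{7} \cdot 0 = 0$)
$A{\left(D,s \right)} = 3 + 2 D + 2 s$ ($A{\left(D,s \right)} = 3 - \left(D + s\right) \left(-2\right) = 3 - \left(- 2 D - 2 s\right) = 3 + \left(2 D + 2 s\right) = 3 + 2 D + 2 s$)
$v A{\left(-7,10 \right)} \left(\left(-1\right) \left(-214\right)\right) = 0 \left(3 + 2 \left(-7\right) + 2 \cdot 10\right) \left(\left(-1\right) \left(-214\right)\right) = 0 \left(3 - 14 + 20\right) 214 = 0 \cdot 9 \cdot 214 = 0 \cdot 214 = 0$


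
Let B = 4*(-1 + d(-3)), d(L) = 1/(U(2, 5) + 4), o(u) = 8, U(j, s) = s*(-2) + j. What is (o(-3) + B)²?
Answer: 9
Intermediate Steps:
U(j, s) = j - 2*s (U(j, s) = -2*s + j = j - 2*s)
d(L) = -¼ (d(L) = 1/((2 - 2*5) + 4) = 1/((2 - 10) + 4) = 1/(-8 + 4) = 1/(-4) = -¼)
B = -5 (B = 4*(-1 - ¼) = 4*(-5/4) = -5)
(o(-3) + B)² = (8 - 5)² = 3² = 9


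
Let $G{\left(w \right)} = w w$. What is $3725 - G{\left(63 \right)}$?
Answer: $-244$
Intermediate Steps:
$G{\left(w \right)} = w^{2}$
$3725 - G{\left(63 \right)} = 3725 - 63^{2} = 3725 - 3969 = -244$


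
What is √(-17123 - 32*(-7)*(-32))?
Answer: 3*I*√2699 ≈ 155.86*I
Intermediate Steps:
√(-17123 - 32*(-7)*(-32)) = √(-17123 + 224*(-32)) = √(-17123 - 7168) = √(-24291) = 3*I*√2699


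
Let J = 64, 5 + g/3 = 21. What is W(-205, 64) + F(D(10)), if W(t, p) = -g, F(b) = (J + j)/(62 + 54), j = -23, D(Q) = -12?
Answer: -5527/116 ≈ -47.647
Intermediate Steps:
g = 48 (g = -15 + 3*21 = -15 + 63 = 48)
F(b) = 41/116 (F(b) = (64 - 23)/(62 + 54) = 41/116)
W(t, p) = -48 (W(t, p) = -1*48 = -48)
W(-205, 64) + F(D(10)) = -48 + 41/116 = -5527/116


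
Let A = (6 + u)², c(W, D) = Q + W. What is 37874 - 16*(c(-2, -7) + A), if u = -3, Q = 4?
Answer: 37698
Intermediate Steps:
c(W, D) = 4 + W
A = 9 (A = (6 - 3)² = 3² = 9)
37874 - 16*(c(-2, -7) + A) = 37874 - 16*((4 - 2) + 9) = 37874 - 16*(2 + 9) = 37874 - 16*11 = 37874 - 176 = 37698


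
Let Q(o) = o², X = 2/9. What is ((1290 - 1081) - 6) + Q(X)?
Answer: 16447/81 ≈ 203.05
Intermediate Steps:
X = 2/9 (X = 2*(⅑) = 2/9 ≈ 0.22222)
((1290 - 1081) - 6) + Q(X) = ((1290 - 1081) - 6) + (2/9)² = (209 - 6) + 4/81 = 203 + 4/81 = 16447/81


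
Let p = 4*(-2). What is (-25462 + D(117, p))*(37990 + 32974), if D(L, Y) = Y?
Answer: -1807453080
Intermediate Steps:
p = -8
(-25462 + D(117, p))*(37990 + 32974) = (-25462 - 8)*(37990 + 32974) = -25470*70964 = -1807453080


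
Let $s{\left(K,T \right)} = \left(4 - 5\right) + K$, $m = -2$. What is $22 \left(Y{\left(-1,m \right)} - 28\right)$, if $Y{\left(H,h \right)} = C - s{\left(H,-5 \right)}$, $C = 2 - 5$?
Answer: $-638$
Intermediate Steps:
$s{\left(K,T \right)} = -1 + K$
$C = -3$
$Y{\left(H,h \right)} = -2 - H$ ($Y{\left(H,h \right)} = -3 - \left(-1 + H\right) = -2 - H$)
$22 \left(Y{\left(-1,m \right)} - 28\right) = 22 \left(\left(-2 - -1\right) - 28\right) = 22 \left(\left(-2 + 1\right) - 28\right) = 22 \left(-1 - 28\right) = 22 \left(-29\right) = -638$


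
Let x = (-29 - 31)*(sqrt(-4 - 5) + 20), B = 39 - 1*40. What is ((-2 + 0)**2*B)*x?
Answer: 4800 + 720*I ≈ 4800.0 + 720.0*I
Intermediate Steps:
B = -1 (B = 39 - 40 = -1)
x = -1200 - 180*I (x = -60*(sqrt(-9) + 20) = -60*(3*I + 20) = -60*(20 + 3*I) = -1200 - 180*I ≈ -1200.0 - 180.0*I)
((-2 + 0)**2*B)*x = ((-2 + 0)**2*(-1))*(-1200 - 180*I) = ((-2)**2*(-1))*(-1200 - 180*I) = (4*(-1))*(-1200 - 180*I) = -4*(-1200 - 180*I) = 4800 + 720*I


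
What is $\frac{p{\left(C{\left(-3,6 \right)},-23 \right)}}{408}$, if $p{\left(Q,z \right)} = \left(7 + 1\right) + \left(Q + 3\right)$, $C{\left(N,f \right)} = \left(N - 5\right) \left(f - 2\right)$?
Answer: $- \frac{7}{136} \approx -0.051471$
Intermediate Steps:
$C{\left(N,f \right)} = \left(-5 + N\right) \left(-2 + f\right)$
$p{\left(Q,z \right)} = 11 + Q$ ($p{\left(Q,z \right)} = 8 + \left(3 + Q\right) = 11 + Q$)
$\frac{p{\left(C{\left(-3,6 \right)},-23 \right)}}{408} = \frac{11 - 32}{408} = \left(11 + \left(10 - 30 + 6 - 18\right)\right) \frac{1}{408} = \left(11 - 32\right) \frac{1}{408} = \left(-21\right) \frac{1}{408} = - \frac{7}{136}$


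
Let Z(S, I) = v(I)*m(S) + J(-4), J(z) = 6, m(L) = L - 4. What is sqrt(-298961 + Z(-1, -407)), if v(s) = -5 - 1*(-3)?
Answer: I*sqrt(298945) ≈ 546.76*I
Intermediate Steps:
m(L) = -4 + L
v(s) = -2 (v(s) = -5 + 3 = -2)
Z(S, I) = 14 - 2*S (Z(S, I) = -2*(-4 + S) + 6 = (8 - 2*S) + 6 = 14 - 2*S)
sqrt(-298961 + Z(-1, -407)) = sqrt(-298961 + (14 - 2*(-1))) = sqrt(-298961 + (14 + 2)) = sqrt(-298961 + 16) = sqrt(-298945) = I*sqrt(298945)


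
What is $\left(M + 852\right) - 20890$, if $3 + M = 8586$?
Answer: $-11455$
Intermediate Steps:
$M = 8583$ ($M = -3 + 8586 = 8583$)
$\left(M + 852\right) - 20890 = \left(8583 + 852\right) - 20890 = 9435 - 20890 = -11455$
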